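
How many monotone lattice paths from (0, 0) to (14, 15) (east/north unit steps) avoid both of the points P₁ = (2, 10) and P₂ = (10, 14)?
Number of paths = 67507422

Inclusion–exclusion. Total paths: C(29, 14) = 77558760. Through P₁: C(12, 2)·C(17, 12) = 408408. Through P₂: C(24, 10)·C(5, 4) = 9806280. Since P₁ is strictly southwest of P₂, a monotone path through both must visit P₁ then P₂; paths through both = C(12, 2)·C(12, 8)·C(5, 4) = 163350. Avoid both = 77558760 − 408408 − 9806280 + 163350 = 67507422.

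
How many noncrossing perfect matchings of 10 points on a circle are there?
C_5 = 42

These noncrossing handshakes are counted by the Catalan number C_n = (1/(n + 1)) · C(2n, n). For n = 5: C_5 = (1/6) · C(10, 5) = 252/6 = 42.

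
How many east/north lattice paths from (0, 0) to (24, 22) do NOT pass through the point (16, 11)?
Number of paths = 6904940934060

Total paths from (0, 0) to (24, 22): C(46, 24) = 7890371113950. Paths through (16, 11): (paths (0, 0) → (16, 11)) × (paths (16, 11) → (24, 22)) = C(27, 16) · C(19, 8) = 13037895 · 75582 = 985430179890. Avoidance count = 7890371113950 − 985430179890 = 6904940934060.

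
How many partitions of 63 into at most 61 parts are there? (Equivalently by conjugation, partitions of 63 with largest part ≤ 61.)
p(63, parts ≤ 61) = 1505497

Use the recurrence p(n, m) = p(n, m−1) + p(n−m, m): either the largest part is < m (count p(n, m−1)) or the largest part is exactly m (remove one copy of m, count p(n−m, m)). With p(0, ·) = 1 this gives p(63, parts ≤ 61) = 1505497. (By conjugating Young diagrams, this also counts partitions of 63 into at most 61 parts.)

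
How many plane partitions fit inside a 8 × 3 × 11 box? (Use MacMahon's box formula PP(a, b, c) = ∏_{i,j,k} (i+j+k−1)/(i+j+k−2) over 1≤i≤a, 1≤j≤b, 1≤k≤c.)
PP(8, 3, 11) = 4783805983320

Evaluate the triple product over i = 1..8, j = 1..3, k = 1..11. The factors are (2/1) · (3/2) · (4/3) · (5/4) · (6/5) · (7/6) · (8/7) · (9/8) · … (264 factors total). The numerators and denominators telescope so the product is an integer; carrying out the multiplication exactly gives PP(8, 3, 11) = 4783805983320.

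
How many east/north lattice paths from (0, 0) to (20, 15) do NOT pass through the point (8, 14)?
Number of paths = 3243786150

Total paths from (0, 0) to (20, 15): C(35, 20) = 3247943160. Paths through (8, 14): (paths (0, 0) → (8, 14)) × (paths (8, 14) → (20, 15)) = C(22, 8) · C(13, 12) = 319770 · 13 = 4157010. Avoidance count = 3247943160 − 4157010 = 3243786150.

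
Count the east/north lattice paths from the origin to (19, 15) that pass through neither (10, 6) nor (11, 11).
Number of paths = 1141213480

Inclusion–exclusion. Total paths: C(34, 19) = 1855967520. Through P₁: C(16, 10)·C(18, 9) = 389348960. Through P₂: C(22, 11)·C(12, 8) = 349188840. Since P₁ is strictly southwest of P₂, a monotone path through both must visit P₁ then P₂; paths through both = C(16, 10)·C(6, 1)·C(12, 8) = 23783760. Avoid both = 1855967520 − 389348960 − 349188840 + 23783760 = 1141213480.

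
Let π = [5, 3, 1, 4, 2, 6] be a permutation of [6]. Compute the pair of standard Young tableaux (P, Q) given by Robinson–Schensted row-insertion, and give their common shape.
P = [1, 2, 6] / [3, 4] / [5];  Q = [1, 4, 6] / [2, 5] / [3];  common shape = (3, 2, 1)

Row-insert the values π_1, π_2, … into P one at a time, bumping the leftmost entry strictly greater than the inserted value down to the next row. The recording tableau Q records, in position (i, j), the step at which that cell was added to P.
  Insert 5 (step 1): P = [5];  Q = [1]
  Insert 3 (step 2): P = [3] / [5];  Q = [1] / [2]
  Insert 1 (step 3): P = [1] / [3] / [5];  Q = [1] / [2] / [3]
  Insert 4 (step 4): P = [1, 4] / [3] / [5];  Q = [1, 4] / [2] / [3]
  Insert 2 (step 5): P = [1, 2] / [3, 4] / [5];  Q = [1, 4] / [2, 5] / [3]
  Insert 6 (step 6): P = [1, 2, 6] / [3, 4] / [5];  Q = [1, 4, 6] / [2, 5] / [3]
Final shape: (3, 2, 1).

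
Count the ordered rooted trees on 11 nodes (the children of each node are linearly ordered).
C_10 = 16796

These ordered rooted trees are counted by the Catalan number C_n = (1/(n + 1)) · C(2n, n). For n = 10: C_10 = (1/11) · C(20, 10) = 184756/11 = 16796.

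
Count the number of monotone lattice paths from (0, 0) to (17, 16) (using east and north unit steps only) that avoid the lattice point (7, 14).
Number of paths = 1159128630

Total paths from (0, 0) to (17, 16): C(33, 17) = 1166803110. Paths through (7, 14): (paths (0, 0) → (7, 14)) × (paths (7, 14) → (17, 16)) = C(21, 7) · C(12, 10) = 116280 · 66 = 7674480. Avoidance count = 1166803110 − 7674480 = 1159128630.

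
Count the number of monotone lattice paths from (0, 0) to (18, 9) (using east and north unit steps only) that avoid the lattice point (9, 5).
Number of paths = 3255395

Total paths from (0, 0) to (18, 9): C(27, 18) = 4686825. Paths through (9, 5): (paths (0, 0) → (9, 5)) × (paths (9, 5) → (18, 9)) = C(14, 9) · C(13, 9) = 2002 · 715 = 1431430. Avoidance count = 4686825 − 1431430 = 3255395.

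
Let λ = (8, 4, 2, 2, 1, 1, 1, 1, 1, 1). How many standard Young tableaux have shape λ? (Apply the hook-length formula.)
# SYT of shape (8, 4, 2, 2, 1, 1, 1, 1, 1, 1) = 527206680

Hook-length formula: f^λ = n! / Π hook(c), product over all cells c of the Young diagram. For λ = (8, 4, 2, 2, 1, 1, 1, 1, 1, 1), n = 22 boxes. Hook lengths by row (left-to-right, top-to-bottom): [17, 10, 7, 6, 4, 3, 2, 1]; [12, 5, 2, 1]; [9, 2]; [8, 1]; [6]; [5]; [4]; [3]; [2]; [1]. Product of hooks = 2131992576000. So f^λ = 22! / 2131992576000 = 1124000727777607680000 / 2131992576000 = 527206680.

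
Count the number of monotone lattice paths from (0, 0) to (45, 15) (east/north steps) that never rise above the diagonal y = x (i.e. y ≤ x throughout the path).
Number of paths = 35848190542920

By the reflection principle (André's argument), the number of monotone paths to (45, 15) with n ≤ m that never go above y = x is C(60, 45) − C(60, 46) = 53194089192720 − 17345898649800 = 35848190542920.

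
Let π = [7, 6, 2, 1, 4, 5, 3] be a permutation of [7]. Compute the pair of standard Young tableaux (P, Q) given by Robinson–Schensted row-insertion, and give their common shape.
P = [1, 3, 5] / [2, 4] / [6] / [7];  Q = [1, 5, 6] / [2, 7] / [3] / [4];  common shape = (3, 2, 1, 1)

Row-insert the values π_1, π_2, … into P one at a time, bumping the leftmost entry strictly greater than the inserted value down to the next row. The recording tableau Q records, in position (i, j), the step at which that cell was added to P.
  Insert 7 (step 1): P = [7];  Q = [1]
  Insert 6 (step 2): P = [6] / [7];  Q = [1] / [2]
  Insert 2 (step 3): P = [2] / [6] / [7];  Q = [1] / [2] / [3]
  Insert 1 (step 4): P = [1] / [2] / [6] / [7];  Q = [1] / [2] / [3] / [4]
  Insert 4 (step 5): P = [1, 4] / [2] / [6] / [7];  Q = [1, 5] / [2] / [3] / [4]
  Insert 5 (step 6): P = [1, 4, 5] / [2] / [6] / [7];  Q = [1, 5, 6] / [2] / [3] / [4]
  Insert 3 (step 7): P = [1, 3, 5] / [2, 4] / [6] / [7];  Q = [1, 5, 6] / [2, 7] / [3] / [4]
Final shape: (3, 2, 1, 1).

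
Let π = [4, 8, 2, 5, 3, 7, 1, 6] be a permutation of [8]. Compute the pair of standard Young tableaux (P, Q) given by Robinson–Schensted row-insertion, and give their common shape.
P = [1, 3, 6] / [2, 5, 7] / [4] / [8];  Q = [1, 2, 6] / [3, 4, 8] / [5] / [7];  common shape = (3, 3, 1, 1)

Row-insert the values π_1, π_2, … into P one at a time, bumping the leftmost entry strictly greater than the inserted value down to the next row. The recording tableau Q records, in position (i, j), the step at which that cell was added to P.
  Insert 4 (step 1): P = [4];  Q = [1]
  Insert 8 (step 2): P = [4, 8];  Q = [1, 2]
  Insert 2 (step 3): P = [2, 8] / [4];  Q = [1, 2] / [3]
  Insert 5 (step 4): P = [2, 5] / [4, 8];  Q = [1, 2] / [3, 4]
  Insert 3 (step 5): P = [2, 3] / [4, 5] / [8];  Q = [1, 2] / [3, 4] / [5]
  Insert 7 (step 6): P = [2, 3, 7] / [4, 5] / [8];  Q = [1, 2, 6] / [3, 4] / [5]
  Insert 1 (step 7): P = [1, 3, 7] / [2, 5] / [4] / [8];  Q = [1, 2, 6] / [3, 4] / [5] / [7]
  Insert 6 (step 8): P = [1, 3, 6] / [2, 5, 7] / [4] / [8];  Q = [1, 2, 6] / [3, 4, 8] / [5] / [7]
Final shape: (3, 3, 1, 1).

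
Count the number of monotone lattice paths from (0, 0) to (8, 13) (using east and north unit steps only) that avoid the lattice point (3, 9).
Number of paths = 175770

Total paths from (0, 0) to (8, 13): C(21, 8) = 203490. Paths through (3, 9): (paths (0, 0) → (3, 9)) × (paths (3, 9) → (8, 13)) = C(12, 3) · C(9, 5) = 220 · 126 = 27720. Avoidance count = 203490 − 27720 = 175770.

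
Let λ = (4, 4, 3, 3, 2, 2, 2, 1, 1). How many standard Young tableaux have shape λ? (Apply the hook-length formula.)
# SYT of shape (4, 4, 3, 3, 2, 2, 2, 1, 1) = 475284810

Hook-length formula: f^λ = n! / Π hook(c), product over all cells c of the Young diagram. For λ = (4, 4, 3, 3, 2, 2, 2, 1, 1), n = 22 boxes. Hook lengths by row (left-to-right, top-to-bottom): [12, 9, 5, 2]; [11, 8, 4, 1]; [9, 6, 2]; [8, 5, 1]; [6, 3]; [5, 2]; [4, 1]; [2]; [1]. Product of hooks = 2364899328000. So f^λ = 22! / 2364899328000 = 1124000727777607680000 / 2364899328000 = 475284810.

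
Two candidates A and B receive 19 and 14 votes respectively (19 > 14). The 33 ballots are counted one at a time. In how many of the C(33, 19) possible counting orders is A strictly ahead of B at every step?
Strict-lead orderings = 124062000

Total orderings of the 33 votes with 19 for A: C(33, 19) = 818809200. By the Bertrand ballot formula (Cycle Lemma / reflection principle), the number of orderings in which A is strictly ahead of B throughout is (p − q)/(p + q) · C(p + q, p) = (19 − 14)/(19 + 14) · 818809200 = 124062000.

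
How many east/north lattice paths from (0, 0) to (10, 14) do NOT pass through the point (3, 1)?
Number of paths = 1651176

Total paths from (0, 0) to (10, 14): C(24, 10) = 1961256. Paths through (3, 1): (paths (0, 0) → (3, 1)) × (paths (3, 1) → (10, 14)) = C(4, 3) · C(20, 7) = 4 · 77520 = 310080. Avoidance count = 1961256 − 310080 = 1651176.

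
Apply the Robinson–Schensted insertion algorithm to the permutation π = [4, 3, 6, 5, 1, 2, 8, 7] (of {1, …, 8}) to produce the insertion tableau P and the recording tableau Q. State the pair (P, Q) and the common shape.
P = [1, 2, 7] / [3, 5, 8] / [4, 6];  Q = [1, 3, 7] / [2, 4, 8] / [5, 6];  common shape = (3, 3, 2)

Row-insert the values π_1, π_2, … into P one at a time, bumping the leftmost entry strictly greater than the inserted value down to the next row. The recording tableau Q records, in position (i, j), the step at which that cell was added to P.
  Insert 4 (step 1): P = [4];  Q = [1]
  Insert 3 (step 2): P = [3] / [4];  Q = [1] / [2]
  Insert 6 (step 3): P = [3, 6] / [4];  Q = [1, 3] / [2]
  Insert 5 (step 4): P = [3, 5] / [4, 6];  Q = [1, 3] / [2, 4]
  Insert 1 (step 5): P = [1, 5] / [3, 6] / [4];  Q = [1, 3] / [2, 4] / [5]
  Insert 2 (step 6): P = [1, 2] / [3, 5] / [4, 6];  Q = [1, 3] / [2, 4] / [5, 6]
  Insert 8 (step 7): P = [1, 2, 8] / [3, 5] / [4, 6];  Q = [1, 3, 7] / [2, 4] / [5, 6]
  Insert 7 (step 8): P = [1, 2, 7] / [3, 5, 8] / [4, 6];  Q = [1, 3, 7] / [2, 4, 8] / [5, 6]
Final shape: (3, 3, 2).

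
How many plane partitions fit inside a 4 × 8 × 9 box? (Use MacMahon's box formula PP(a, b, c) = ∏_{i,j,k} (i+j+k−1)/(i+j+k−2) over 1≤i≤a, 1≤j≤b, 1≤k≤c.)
PP(4, 8, 9) = 151561524301616

Evaluate the triple product over i = 1..4, j = 1..8, k = 1..9. The factors are (2/1) · (3/2) · (4/3) · (5/4) · (6/5) · (7/6) · (8/7) · (9/8) · … (288 factors total). The numerators and denominators telescope so the product is an integer; carrying out the multiplication exactly gives PP(4, 8, 9) = 151561524301616.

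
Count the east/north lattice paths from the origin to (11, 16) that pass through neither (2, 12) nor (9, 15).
Number of paths = 9083078

Inclusion–exclusion. Total paths: C(27, 11) = 13037895. Through P₁: C(14, 2)·C(13, 9) = 65065. Through P₂: C(24, 9)·C(3, 2) = 3922512. Since P₁ is strictly southwest of P₂, a monotone path through both must visit P₁ then P₂; paths through both = C(14, 2)·C(10, 7)·C(3, 2) = 32760. Avoid both = 13037895 − 65065 − 3922512 + 32760 = 9083078.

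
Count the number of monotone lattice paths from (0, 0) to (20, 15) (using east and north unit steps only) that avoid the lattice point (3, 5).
Number of paths = 2775511200

Total paths from (0, 0) to (20, 15): C(35, 20) = 3247943160. Paths through (3, 5): (paths (0, 0) → (3, 5)) × (paths (3, 5) → (20, 15)) = C(8, 3) · C(27, 17) = 56 · 8436285 = 472431960. Avoidance count = 3247943160 − 472431960 = 2775511200.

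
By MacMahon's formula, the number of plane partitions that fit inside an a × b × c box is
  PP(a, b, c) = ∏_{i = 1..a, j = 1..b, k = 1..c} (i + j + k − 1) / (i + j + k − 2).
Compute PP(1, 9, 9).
PP(1, 9, 9) = 48620

Evaluate the triple product over i = 1..1, j = 1..9, k = 1..9. The factors are (2/1) · (3/2) · (4/3) · (5/4) · (6/5) · (7/6) · (8/7) · (9/8) · … (81 factors total). The numerators and denominators telescope so the product is an integer; carrying out the multiplication exactly gives PP(1, 9, 9) = 48620.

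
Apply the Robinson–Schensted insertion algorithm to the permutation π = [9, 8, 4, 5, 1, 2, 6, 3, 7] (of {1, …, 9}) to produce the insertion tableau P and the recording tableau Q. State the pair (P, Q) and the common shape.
P = [1, 2, 3, 7] / [4, 5, 6] / [8] / [9];  Q = [1, 4, 7, 9] / [2, 6, 8] / [3] / [5];  common shape = (4, 3, 1, 1)

Row-insert the values π_1, π_2, … into P one at a time, bumping the leftmost entry strictly greater than the inserted value down to the next row. The recording tableau Q records, in position (i, j), the step at which that cell was added to P.
  Insert 9 (step 1): P = [9];  Q = [1]
  Insert 8 (step 2): P = [8] / [9];  Q = [1] / [2]
  Insert 4 (step 3): P = [4] / [8] / [9];  Q = [1] / [2] / [3]
  Insert 5 (step 4): P = [4, 5] / [8] / [9];  Q = [1, 4] / [2] / [3]
  Insert 1 (step 5): P = [1, 5] / [4] / [8] / [9];  Q = [1, 4] / [2] / [3] / [5]
  Insert 2 (step 6): P = [1, 2] / [4, 5] / [8] / [9];  Q = [1, 4] / [2, 6] / [3] / [5]
  Insert 6 (step 7): P = [1, 2, 6] / [4, 5] / [8] / [9];  Q = [1, 4, 7] / [2, 6] / [3] / [5]
  Insert 3 (step 8): P = [1, 2, 3] / [4, 5, 6] / [8] / [9];  Q = [1, 4, 7] / [2, 6, 8] / [3] / [5]
  Insert 7 (step 9): P = [1, 2, 3, 7] / [4, 5, 6] / [8] / [9];  Q = [1, 4, 7, 9] / [2, 6, 8] / [3] / [5]
Final shape: (4, 3, 1, 1).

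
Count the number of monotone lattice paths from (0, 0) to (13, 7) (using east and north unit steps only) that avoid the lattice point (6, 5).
Number of paths = 60888

Total paths from (0, 0) to (13, 7): C(20, 13) = 77520. Paths through (6, 5): (paths (0, 0) → (6, 5)) × (paths (6, 5) → (13, 7)) = C(11, 6) · C(9, 7) = 462 · 36 = 16632. Avoidance count = 77520 − 16632 = 60888.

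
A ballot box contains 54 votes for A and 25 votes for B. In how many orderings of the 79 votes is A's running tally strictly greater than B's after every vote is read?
Strict-lead orderings = 91715965370063062028

Total orderings of the 79 votes with 54 for A: C(79, 54) = 249846940146033858628. By the Bertrand ballot formula (Cycle Lemma / reflection principle), the number of orderings in which A is strictly ahead of B throughout is (p − q)/(p + q) · C(p + q, p) = (54 − 25)/(54 + 25) · 249846940146033858628 = 91715965370063062028.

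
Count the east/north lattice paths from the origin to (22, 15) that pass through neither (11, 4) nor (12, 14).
Number of paths = 8295215545

Inclusion–exclusion. Total paths: C(37, 22) = 9364199760. Through P₁: C(15, 11)·C(22, 11) = 962914680. Through P₂: C(26, 12)·C(11, 10) = 106234700. Since P₁ is strictly southwest of P₂, a monotone path through both must visit P₁ then P₂; paths through both = C(15, 11)·C(11, 1)·C(11, 10) = 165165. Avoid both = 9364199760 − 962914680 − 106234700 + 165165 = 8295215545.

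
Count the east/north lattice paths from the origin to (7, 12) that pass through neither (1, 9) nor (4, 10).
Number of paths = 39938

Inclusion–exclusion. Total paths: C(19, 7) = 50388. Through P₁: C(10, 1)·C(9, 6) = 840. Through P₂: C(14, 4)·C(5, 3) = 10010. Since P₁ is strictly southwest of P₂, a monotone path through both must visit P₁ then P₂; paths through both = C(10, 1)·C(4, 3)·C(5, 3) = 400. Avoid both = 50388 − 840 − 10010 + 400 = 39938.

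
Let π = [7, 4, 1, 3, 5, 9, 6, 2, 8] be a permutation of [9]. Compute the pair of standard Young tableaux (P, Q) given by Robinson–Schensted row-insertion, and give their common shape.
P = [1, 2, 5, 6, 8] / [3, 9] / [4] / [7];  Q = [1, 4, 5, 6, 9] / [2, 7] / [3] / [8];  common shape = (5, 2, 1, 1)

Row-insert the values π_1, π_2, … into P one at a time, bumping the leftmost entry strictly greater than the inserted value down to the next row. The recording tableau Q records, in position (i, j), the step at which that cell was added to P.
  Insert 7 (step 1): P = [7];  Q = [1]
  Insert 4 (step 2): P = [4] / [7];  Q = [1] / [2]
  Insert 1 (step 3): P = [1] / [4] / [7];  Q = [1] / [2] / [3]
  Insert 3 (step 4): P = [1, 3] / [4] / [7];  Q = [1, 4] / [2] / [3]
  Insert 5 (step 5): P = [1, 3, 5] / [4] / [7];  Q = [1, 4, 5] / [2] / [3]
  Insert 9 (step 6): P = [1, 3, 5, 9] / [4] / [7];  Q = [1, 4, 5, 6] / [2] / [3]
  Insert 6 (step 7): P = [1, 3, 5, 6] / [4, 9] / [7];  Q = [1, 4, 5, 6] / [2, 7] / [3]
  Insert 2 (step 8): P = [1, 2, 5, 6] / [3, 9] / [4] / [7];  Q = [1, 4, 5, 6] / [2, 7] / [3] / [8]
  Insert 8 (step 9): P = [1, 2, 5, 6, 8] / [3, 9] / [4] / [7];  Q = [1, 4, 5, 6, 9] / [2, 7] / [3] / [8]
Final shape: (5, 2, 1, 1).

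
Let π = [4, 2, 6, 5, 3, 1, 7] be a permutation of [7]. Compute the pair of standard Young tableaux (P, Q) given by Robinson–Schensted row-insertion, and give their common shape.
P = [1, 3, 7] / [2, 5] / [4] / [6];  Q = [1, 3, 7] / [2, 4] / [5] / [6];  common shape = (3, 2, 1, 1)

Row-insert the values π_1, π_2, … into P one at a time, bumping the leftmost entry strictly greater than the inserted value down to the next row. The recording tableau Q records, in position (i, j), the step at which that cell was added to P.
  Insert 4 (step 1): P = [4];  Q = [1]
  Insert 2 (step 2): P = [2] / [4];  Q = [1] / [2]
  Insert 6 (step 3): P = [2, 6] / [4];  Q = [1, 3] / [2]
  Insert 5 (step 4): P = [2, 5] / [4, 6];  Q = [1, 3] / [2, 4]
  Insert 3 (step 5): P = [2, 3] / [4, 5] / [6];  Q = [1, 3] / [2, 4] / [5]
  Insert 1 (step 6): P = [1, 3] / [2, 5] / [4] / [6];  Q = [1, 3] / [2, 4] / [5] / [6]
  Insert 7 (step 7): P = [1, 3, 7] / [2, 5] / [4] / [6];  Q = [1, 3, 7] / [2, 4] / [5] / [6]
Final shape: (3, 2, 1, 1).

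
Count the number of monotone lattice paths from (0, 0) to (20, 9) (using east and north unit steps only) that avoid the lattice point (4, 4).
Number of paths = 8590575

Total paths from (0, 0) to (20, 9): C(29, 20) = 10015005. Paths through (4, 4): (paths (0, 0) → (4, 4)) × (paths (4, 4) → (20, 9)) = C(8, 4) · C(21, 16) = 70 · 20349 = 1424430. Avoidance count = 10015005 − 1424430 = 8590575.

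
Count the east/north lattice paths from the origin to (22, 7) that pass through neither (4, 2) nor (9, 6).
Number of paths = 1012435

Inclusion–exclusion. Total paths: C(29, 22) = 1560780. Through P₁: C(6, 4)·C(23, 18) = 504735. Through P₂: C(15, 9)·C(14, 13) = 70070. Since P₁ is strictly southwest of P₂, a monotone path through both must visit P₁ then P₂; paths through both = C(6, 4)·C(9, 5)·C(14, 13) = 26460. Avoid both = 1560780 − 504735 − 70070 + 26460 = 1012435.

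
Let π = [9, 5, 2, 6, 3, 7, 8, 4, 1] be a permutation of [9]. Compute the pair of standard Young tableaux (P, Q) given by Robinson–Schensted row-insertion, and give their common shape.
P = [1, 3, 4, 8] / [2, 6, 7] / [5] / [9];  Q = [1, 4, 6, 7] / [2, 5, 8] / [3] / [9];  common shape = (4, 3, 1, 1)

Row-insert the values π_1, π_2, … into P one at a time, bumping the leftmost entry strictly greater than the inserted value down to the next row. The recording tableau Q records, in position (i, j), the step at which that cell was added to P.
  Insert 9 (step 1): P = [9];  Q = [1]
  Insert 5 (step 2): P = [5] / [9];  Q = [1] / [2]
  Insert 2 (step 3): P = [2] / [5] / [9];  Q = [1] / [2] / [3]
  Insert 6 (step 4): P = [2, 6] / [5] / [9];  Q = [1, 4] / [2] / [3]
  Insert 3 (step 5): P = [2, 3] / [5, 6] / [9];  Q = [1, 4] / [2, 5] / [3]
  Insert 7 (step 6): P = [2, 3, 7] / [5, 6] / [9];  Q = [1, 4, 6] / [2, 5] / [3]
  Insert 8 (step 7): P = [2, 3, 7, 8] / [5, 6] / [9];  Q = [1, 4, 6, 7] / [2, 5] / [3]
  Insert 4 (step 8): P = [2, 3, 4, 8] / [5, 6, 7] / [9];  Q = [1, 4, 6, 7] / [2, 5, 8] / [3]
  Insert 1 (step 9): P = [1, 3, 4, 8] / [2, 6, 7] / [5] / [9];  Q = [1, 4, 6, 7] / [2, 5, 8] / [3] / [9]
Final shape: (4, 3, 1, 1).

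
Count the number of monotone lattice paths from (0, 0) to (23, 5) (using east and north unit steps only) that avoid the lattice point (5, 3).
Number of paths = 87640

Total paths from (0, 0) to (23, 5): C(28, 23) = 98280. Paths through (5, 3): (paths (0, 0) → (5, 3)) × (paths (5, 3) → (23, 5)) = C(8, 5) · C(20, 18) = 56 · 190 = 10640. Avoidance count = 98280 − 10640 = 87640.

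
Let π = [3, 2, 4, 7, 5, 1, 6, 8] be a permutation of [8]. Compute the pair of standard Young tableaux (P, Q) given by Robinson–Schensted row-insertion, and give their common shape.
P = [1, 4, 5, 6, 8] / [2, 7] / [3];  Q = [1, 3, 4, 7, 8] / [2, 5] / [6];  common shape = (5, 2, 1)

Row-insert the values π_1, π_2, … into P one at a time, bumping the leftmost entry strictly greater than the inserted value down to the next row. The recording tableau Q records, in position (i, j), the step at which that cell was added to P.
  Insert 3 (step 1): P = [3];  Q = [1]
  Insert 2 (step 2): P = [2] / [3];  Q = [1] / [2]
  Insert 4 (step 3): P = [2, 4] / [3];  Q = [1, 3] / [2]
  Insert 7 (step 4): P = [2, 4, 7] / [3];  Q = [1, 3, 4] / [2]
  Insert 5 (step 5): P = [2, 4, 5] / [3, 7];  Q = [1, 3, 4] / [2, 5]
  Insert 1 (step 6): P = [1, 4, 5] / [2, 7] / [3];  Q = [1, 3, 4] / [2, 5] / [6]
  Insert 6 (step 7): P = [1, 4, 5, 6] / [2, 7] / [3];  Q = [1, 3, 4, 7] / [2, 5] / [6]
  Insert 8 (step 8): P = [1, 4, 5, 6, 8] / [2, 7] / [3];  Q = [1, 3, 4, 7, 8] / [2, 5] / [6]
Final shape: (5, 2, 1).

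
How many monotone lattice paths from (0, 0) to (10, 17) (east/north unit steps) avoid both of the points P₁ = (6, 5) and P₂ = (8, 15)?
Number of paths = 4836513

Inclusion–exclusion. Total paths: C(27, 10) = 8436285. Through P₁: C(11, 6)·C(16, 4) = 840840. Through P₂: C(23, 8)·C(4, 2) = 2941884. Since P₁ is strictly southwest of P₂, a monotone path through both must visit P₁ then P₂; paths through both = C(11, 6)·C(12, 2)·C(4, 2) = 182952. Avoid both = 8436285 − 840840 − 2941884 + 182952 = 4836513.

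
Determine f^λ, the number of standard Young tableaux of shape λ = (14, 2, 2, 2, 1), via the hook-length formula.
# SYT of shape (14, 2, 2, 2, 1) = 1028755

Hook-length formula: f^λ = n! / Π hook(c), product over all cells c of the Young diagram. For λ = (14, 2, 2, 2, 1), n = 21 boxes. Hook lengths by row (left-to-right, top-to-bottom): [18, 16, 12, 11, 10, 9, 8, 7, 6, 5, 4, 3, 2, 1]; [5, 3]; [4, 2]; [3, 1]; [1]. Product of hooks = 49662885888000. So f^λ = 21! / 49662885888000 = 51090942171709440000 / 49662885888000 = 1028755.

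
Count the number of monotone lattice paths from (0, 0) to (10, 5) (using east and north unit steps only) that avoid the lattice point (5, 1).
Number of paths = 2247

Total paths from (0, 0) to (10, 5): C(15, 10) = 3003. Paths through (5, 1): (paths (0, 0) → (5, 1)) × (paths (5, 1) → (10, 5)) = C(6, 5) · C(9, 5) = 6 · 126 = 756. Avoidance count = 3003 − 756 = 2247.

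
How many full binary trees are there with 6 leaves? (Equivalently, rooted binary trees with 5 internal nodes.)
C_5 = 42

These full binary trees are counted by the Catalan number C_n = (1/(n + 1)) · C(2n, n). For n = 5: C_5 = (1/6) · C(10, 5) = 252/6 = 42.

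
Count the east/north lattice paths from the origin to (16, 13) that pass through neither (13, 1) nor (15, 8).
Number of paths = 64918685

Inclusion–exclusion. Total paths: C(29, 16) = 67863915. Through P₁: C(14, 13)·C(15, 3) = 6370. Through P₂: C(23, 15)·C(6, 1) = 2941884. Since P₁ is strictly southwest of P₂, a monotone path through both must visit P₁ then P₂; paths through both = C(14, 13)·C(9, 2)·C(6, 1) = 3024. Avoid both = 67863915 − 6370 − 2941884 + 3024 = 64918685.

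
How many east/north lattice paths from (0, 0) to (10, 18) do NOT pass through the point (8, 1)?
Number of paths = 13121571

Total paths from (0, 0) to (10, 18): C(28, 10) = 13123110. Paths through (8, 1): (paths (0, 0) → (8, 1)) × (paths (8, 1) → (10, 18)) = C(9, 8) · C(19, 2) = 9 · 171 = 1539. Avoidance count = 13123110 − 1539 = 13121571.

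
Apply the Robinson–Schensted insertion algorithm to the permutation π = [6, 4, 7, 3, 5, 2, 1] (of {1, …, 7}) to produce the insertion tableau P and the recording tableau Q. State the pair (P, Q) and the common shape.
P = [1, 5] / [2, 7] / [3] / [4] / [6];  Q = [1, 3] / [2, 5] / [4] / [6] / [7];  common shape = (2, 2, 1, 1, 1)

Row-insert the values π_1, π_2, … into P one at a time, bumping the leftmost entry strictly greater than the inserted value down to the next row. The recording tableau Q records, in position (i, j), the step at which that cell was added to P.
  Insert 6 (step 1): P = [6];  Q = [1]
  Insert 4 (step 2): P = [4] / [6];  Q = [1] / [2]
  Insert 7 (step 3): P = [4, 7] / [6];  Q = [1, 3] / [2]
  Insert 3 (step 4): P = [3, 7] / [4] / [6];  Q = [1, 3] / [2] / [4]
  Insert 5 (step 5): P = [3, 5] / [4, 7] / [6];  Q = [1, 3] / [2, 5] / [4]
  Insert 2 (step 6): P = [2, 5] / [3, 7] / [4] / [6];  Q = [1, 3] / [2, 5] / [4] / [6]
  Insert 1 (step 7): P = [1, 5] / [2, 7] / [3] / [4] / [6];  Q = [1, 3] / [2, 5] / [4] / [6] / [7]
Final shape: (2, 2, 1, 1, 1).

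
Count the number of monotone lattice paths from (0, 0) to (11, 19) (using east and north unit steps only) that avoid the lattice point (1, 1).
Number of paths = 28381080

Total paths from (0, 0) to (11, 19): C(30, 11) = 54627300. Paths through (1, 1): (paths (0, 0) → (1, 1)) × (paths (1, 1) → (11, 19)) = C(2, 1) · C(28, 10) = 2 · 13123110 = 26246220. Avoidance count = 54627300 − 26246220 = 28381080.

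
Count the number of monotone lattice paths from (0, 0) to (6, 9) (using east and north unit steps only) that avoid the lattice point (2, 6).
Number of paths = 4025

Total paths from (0, 0) to (6, 9): C(15, 6) = 5005. Paths through (2, 6): (paths (0, 0) → (2, 6)) × (paths (2, 6) → (6, 9)) = C(8, 2) · C(7, 4) = 28 · 35 = 980. Avoidance count = 5005 − 980 = 4025.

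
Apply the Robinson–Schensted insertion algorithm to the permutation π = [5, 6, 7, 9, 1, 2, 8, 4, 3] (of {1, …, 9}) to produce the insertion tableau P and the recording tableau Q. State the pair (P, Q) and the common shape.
P = [1, 2, 3, 8] / [4, 6, 7] / [5] / [9];  Q = [1, 2, 3, 4] / [5, 6, 7] / [8] / [9];  common shape = (4, 3, 1, 1)

Row-insert the values π_1, π_2, … into P one at a time, bumping the leftmost entry strictly greater than the inserted value down to the next row. The recording tableau Q records, in position (i, j), the step at which that cell was added to P.
  Insert 5 (step 1): P = [5];  Q = [1]
  Insert 6 (step 2): P = [5, 6];  Q = [1, 2]
  Insert 7 (step 3): P = [5, 6, 7];  Q = [1, 2, 3]
  Insert 9 (step 4): P = [5, 6, 7, 9];  Q = [1, 2, 3, 4]
  Insert 1 (step 5): P = [1, 6, 7, 9] / [5];  Q = [1, 2, 3, 4] / [5]
  Insert 2 (step 6): P = [1, 2, 7, 9] / [5, 6];  Q = [1, 2, 3, 4] / [5, 6]
  Insert 8 (step 7): P = [1, 2, 7, 8] / [5, 6, 9];  Q = [1, 2, 3, 4] / [5, 6, 7]
  Insert 4 (step 8): P = [1, 2, 4, 8] / [5, 6, 7] / [9];  Q = [1, 2, 3, 4] / [5, 6, 7] / [8]
  Insert 3 (step 9): P = [1, 2, 3, 8] / [4, 6, 7] / [5] / [9];  Q = [1, 2, 3, 4] / [5, 6, 7] / [8] / [9]
Final shape: (4, 3, 1, 1).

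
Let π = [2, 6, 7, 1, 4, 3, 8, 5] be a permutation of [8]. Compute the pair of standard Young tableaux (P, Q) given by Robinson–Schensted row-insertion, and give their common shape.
P = [1, 3, 5, 8] / [2, 4, 7] / [6];  Q = [1, 2, 3, 7] / [4, 5, 8] / [6];  common shape = (4, 3, 1)

Row-insert the values π_1, π_2, … into P one at a time, bumping the leftmost entry strictly greater than the inserted value down to the next row. The recording tableau Q records, in position (i, j), the step at which that cell was added to P.
  Insert 2 (step 1): P = [2];  Q = [1]
  Insert 6 (step 2): P = [2, 6];  Q = [1, 2]
  Insert 7 (step 3): P = [2, 6, 7];  Q = [1, 2, 3]
  Insert 1 (step 4): P = [1, 6, 7] / [2];  Q = [1, 2, 3] / [4]
  Insert 4 (step 5): P = [1, 4, 7] / [2, 6];  Q = [1, 2, 3] / [4, 5]
  Insert 3 (step 6): P = [1, 3, 7] / [2, 4] / [6];  Q = [1, 2, 3] / [4, 5] / [6]
  Insert 8 (step 7): P = [1, 3, 7, 8] / [2, 4] / [6];  Q = [1, 2, 3, 7] / [4, 5] / [6]
  Insert 5 (step 8): P = [1, 3, 5, 8] / [2, 4, 7] / [6];  Q = [1, 2, 3, 7] / [4, 5, 8] / [6]
Final shape: (4, 3, 1).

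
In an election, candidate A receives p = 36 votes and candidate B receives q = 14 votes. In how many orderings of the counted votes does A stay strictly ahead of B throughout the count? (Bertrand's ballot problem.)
Strict-lead orderings = 412652088772

Total orderings of the 50 votes with 36 for A: C(50, 36) = 937845656300. By the Bertrand ballot formula (Cycle Lemma / reflection principle), the number of orderings in which A is strictly ahead of B throughout is (p − q)/(p + q) · C(p + q, p) = (36 − 14)/(36 + 14) · 937845656300 = 412652088772.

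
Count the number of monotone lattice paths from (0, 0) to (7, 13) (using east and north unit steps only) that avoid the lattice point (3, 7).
Number of paths = 52320

Total paths from (0, 0) to (7, 13): C(20, 7) = 77520. Paths through (3, 7): (paths (0, 0) → (3, 7)) × (paths (3, 7) → (7, 13)) = C(10, 3) · C(10, 4) = 120 · 210 = 25200. Avoidance count = 77520 − 25200 = 52320.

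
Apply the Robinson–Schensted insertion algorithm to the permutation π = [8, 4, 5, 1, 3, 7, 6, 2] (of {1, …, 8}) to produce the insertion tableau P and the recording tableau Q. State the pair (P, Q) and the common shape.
P = [1, 2, 6] / [3, 5, 7] / [4] / [8];  Q = [1, 3, 6] / [2, 5, 7] / [4] / [8];  common shape = (3, 3, 1, 1)

Row-insert the values π_1, π_2, … into P one at a time, bumping the leftmost entry strictly greater than the inserted value down to the next row. The recording tableau Q records, in position (i, j), the step at which that cell was added to P.
  Insert 8 (step 1): P = [8];  Q = [1]
  Insert 4 (step 2): P = [4] / [8];  Q = [1] / [2]
  Insert 5 (step 3): P = [4, 5] / [8];  Q = [1, 3] / [2]
  Insert 1 (step 4): P = [1, 5] / [4] / [8];  Q = [1, 3] / [2] / [4]
  Insert 3 (step 5): P = [1, 3] / [4, 5] / [8];  Q = [1, 3] / [2, 5] / [4]
  Insert 7 (step 6): P = [1, 3, 7] / [4, 5] / [8];  Q = [1, 3, 6] / [2, 5] / [4]
  Insert 6 (step 7): P = [1, 3, 6] / [4, 5, 7] / [8];  Q = [1, 3, 6] / [2, 5, 7] / [4]
  Insert 2 (step 8): P = [1, 2, 6] / [3, 5, 7] / [4] / [8];  Q = [1, 3, 6] / [2, 5, 7] / [4] / [8]
Final shape: (3, 3, 1, 1).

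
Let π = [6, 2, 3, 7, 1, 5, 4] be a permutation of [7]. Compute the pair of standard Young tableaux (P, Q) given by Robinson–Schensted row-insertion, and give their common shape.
P = [1, 3, 4] / [2, 5] / [6, 7];  Q = [1, 3, 4] / [2, 6] / [5, 7];  common shape = (3, 2, 2)

Row-insert the values π_1, π_2, … into P one at a time, bumping the leftmost entry strictly greater than the inserted value down to the next row. The recording tableau Q records, in position (i, j), the step at which that cell was added to P.
  Insert 6 (step 1): P = [6];  Q = [1]
  Insert 2 (step 2): P = [2] / [6];  Q = [1] / [2]
  Insert 3 (step 3): P = [2, 3] / [6];  Q = [1, 3] / [2]
  Insert 7 (step 4): P = [2, 3, 7] / [6];  Q = [1, 3, 4] / [2]
  Insert 1 (step 5): P = [1, 3, 7] / [2] / [6];  Q = [1, 3, 4] / [2] / [5]
  Insert 5 (step 6): P = [1, 3, 5] / [2, 7] / [6];  Q = [1, 3, 4] / [2, 6] / [5]
  Insert 4 (step 7): P = [1, 3, 4] / [2, 5] / [6, 7];  Q = [1, 3, 4] / [2, 6] / [5, 7]
Final shape: (3, 2, 2).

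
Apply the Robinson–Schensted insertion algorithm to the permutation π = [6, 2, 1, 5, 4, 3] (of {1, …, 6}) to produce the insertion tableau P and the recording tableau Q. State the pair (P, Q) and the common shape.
P = [1, 3] / [2, 4] / [5] / [6];  Q = [1, 4] / [2, 5] / [3] / [6];  common shape = (2, 2, 1, 1)

Row-insert the values π_1, π_2, … into P one at a time, bumping the leftmost entry strictly greater than the inserted value down to the next row. The recording tableau Q records, in position (i, j), the step at which that cell was added to P.
  Insert 6 (step 1): P = [6];  Q = [1]
  Insert 2 (step 2): P = [2] / [6];  Q = [1] / [2]
  Insert 1 (step 3): P = [1] / [2] / [6];  Q = [1] / [2] / [3]
  Insert 5 (step 4): P = [1, 5] / [2] / [6];  Q = [1, 4] / [2] / [3]
  Insert 4 (step 5): P = [1, 4] / [2, 5] / [6];  Q = [1, 4] / [2, 5] / [3]
  Insert 3 (step 6): P = [1, 3] / [2, 4] / [5] / [6];  Q = [1, 4] / [2, 5] / [3] / [6]
Final shape: (2, 2, 1, 1).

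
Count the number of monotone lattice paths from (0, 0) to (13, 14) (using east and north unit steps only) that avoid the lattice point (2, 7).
Number of paths = 18912636

Total paths from (0, 0) to (13, 14): C(27, 13) = 20058300. Paths through (2, 7): (paths (0, 0) → (2, 7)) × (paths (2, 7) → (13, 14)) = C(9, 2) · C(18, 11) = 36 · 31824 = 1145664. Avoidance count = 20058300 − 1145664 = 18912636.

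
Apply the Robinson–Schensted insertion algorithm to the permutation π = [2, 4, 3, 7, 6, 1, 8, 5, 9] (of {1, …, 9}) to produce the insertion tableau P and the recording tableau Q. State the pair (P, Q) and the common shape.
P = [1, 3, 5, 8, 9] / [2, 6] / [4, 7];  Q = [1, 2, 4, 7, 9] / [3, 5] / [6, 8];  common shape = (5, 2, 2)

Row-insert the values π_1, π_2, … into P one at a time, bumping the leftmost entry strictly greater than the inserted value down to the next row. The recording tableau Q records, in position (i, j), the step at which that cell was added to P.
  Insert 2 (step 1): P = [2];  Q = [1]
  Insert 4 (step 2): P = [2, 4];  Q = [1, 2]
  Insert 3 (step 3): P = [2, 3] / [4];  Q = [1, 2] / [3]
  Insert 7 (step 4): P = [2, 3, 7] / [4];  Q = [1, 2, 4] / [3]
  Insert 6 (step 5): P = [2, 3, 6] / [4, 7];  Q = [1, 2, 4] / [3, 5]
  Insert 1 (step 6): P = [1, 3, 6] / [2, 7] / [4];  Q = [1, 2, 4] / [3, 5] / [6]
  Insert 8 (step 7): P = [1, 3, 6, 8] / [2, 7] / [4];  Q = [1, 2, 4, 7] / [3, 5] / [6]
  Insert 5 (step 8): P = [1, 3, 5, 8] / [2, 6] / [4, 7];  Q = [1, 2, 4, 7] / [3, 5] / [6, 8]
  Insert 9 (step 9): P = [1, 3, 5, 8, 9] / [2, 6] / [4, 7];  Q = [1, 2, 4, 7, 9] / [3, 5] / [6, 8]
Final shape: (5, 2, 2).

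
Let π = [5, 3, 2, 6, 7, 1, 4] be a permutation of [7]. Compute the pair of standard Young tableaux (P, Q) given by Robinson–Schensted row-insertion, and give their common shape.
P = [1, 4, 7] / [2, 6] / [3] / [5];  Q = [1, 4, 5] / [2, 7] / [3] / [6];  common shape = (3, 2, 1, 1)

Row-insert the values π_1, π_2, … into P one at a time, bumping the leftmost entry strictly greater than the inserted value down to the next row. The recording tableau Q records, in position (i, j), the step at which that cell was added to P.
  Insert 5 (step 1): P = [5];  Q = [1]
  Insert 3 (step 2): P = [3] / [5];  Q = [1] / [2]
  Insert 2 (step 3): P = [2] / [3] / [5];  Q = [1] / [2] / [3]
  Insert 6 (step 4): P = [2, 6] / [3] / [5];  Q = [1, 4] / [2] / [3]
  Insert 7 (step 5): P = [2, 6, 7] / [3] / [5];  Q = [1, 4, 5] / [2] / [3]
  Insert 1 (step 6): P = [1, 6, 7] / [2] / [3] / [5];  Q = [1, 4, 5] / [2] / [3] / [6]
  Insert 4 (step 7): P = [1, 4, 7] / [2, 6] / [3] / [5];  Q = [1, 4, 5] / [2, 7] / [3] / [6]
Final shape: (3, 2, 1, 1).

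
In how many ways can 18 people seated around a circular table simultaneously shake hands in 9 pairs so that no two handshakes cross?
C_9 = 4862

These noncrossing handshakes are counted by the Catalan number C_n = (1/(n + 1)) · C(2n, n). For n = 9: C_9 = (1/10) · C(18, 9) = 48620/10 = 4862.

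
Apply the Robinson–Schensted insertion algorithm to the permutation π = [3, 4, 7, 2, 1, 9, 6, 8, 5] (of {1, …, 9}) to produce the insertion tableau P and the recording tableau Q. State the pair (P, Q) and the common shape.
P = [1, 4, 5, 8] / [2, 6, 9] / [3, 7];  Q = [1, 2, 3, 6] / [4, 7, 8] / [5, 9];  common shape = (4, 3, 2)

Row-insert the values π_1, π_2, … into P one at a time, bumping the leftmost entry strictly greater than the inserted value down to the next row. The recording tableau Q records, in position (i, j), the step at which that cell was added to P.
  Insert 3 (step 1): P = [3];  Q = [1]
  Insert 4 (step 2): P = [3, 4];  Q = [1, 2]
  Insert 7 (step 3): P = [3, 4, 7];  Q = [1, 2, 3]
  Insert 2 (step 4): P = [2, 4, 7] / [3];  Q = [1, 2, 3] / [4]
  Insert 1 (step 5): P = [1, 4, 7] / [2] / [3];  Q = [1, 2, 3] / [4] / [5]
  Insert 9 (step 6): P = [1, 4, 7, 9] / [2] / [3];  Q = [1, 2, 3, 6] / [4] / [5]
  Insert 6 (step 7): P = [1, 4, 6, 9] / [2, 7] / [3];  Q = [1, 2, 3, 6] / [4, 7] / [5]
  Insert 8 (step 8): P = [1, 4, 6, 8] / [2, 7, 9] / [3];  Q = [1, 2, 3, 6] / [4, 7, 8] / [5]
  Insert 5 (step 9): P = [1, 4, 5, 8] / [2, 6, 9] / [3, 7];  Q = [1, 2, 3, 6] / [4, 7, 8] / [5, 9]
Final shape: (4, 3, 2).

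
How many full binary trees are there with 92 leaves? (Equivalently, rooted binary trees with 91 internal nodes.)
C_91 = 3935312233584004685417853572763349509774031680023800

These full binary trees are counted by the Catalan number C_n = (1/(n + 1)) · C(2n, n). For n = 91: C_91 = (1/92) · C(182, 91) = 362048725489728431058442528694228154899210914562189600/92 = 3935312233584004685417853572763349509774031680023800.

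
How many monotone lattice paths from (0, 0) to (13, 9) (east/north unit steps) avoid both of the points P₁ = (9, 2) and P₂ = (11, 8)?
Number of paths = 257144

Inclusion–exclusion. Total paths: C(22, 13) = 497420. Through P₁: C(11, 9)·C(11, 4) = 18150. Through P₂: C(19, 11)·C(3, 2) = 226746. Since P₁ is strictly southwest of P₂, a monotone path through both must visit P₁ then P₂; paths through both = C(11, 9)·C(8, 2)·C(3, 2) = 4620. Avoid both = 497420 − 18150 − 226746 + 4620 = 257144.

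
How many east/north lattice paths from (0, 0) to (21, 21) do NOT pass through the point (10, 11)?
Number of paths = 413849297784

Total paths from (0, 0) to (21, 21): C(42, 21) = 538257874440. Paths through (10, 11): (paths (0, 0) → (10, 11)) × (paths (10, 11) → (21, 21)) = C(21, 10) · C(21, 11) = 352716 · 352716 = 124408576656. Avoidance count = 538257874440 − 124408576656 = 413849297784.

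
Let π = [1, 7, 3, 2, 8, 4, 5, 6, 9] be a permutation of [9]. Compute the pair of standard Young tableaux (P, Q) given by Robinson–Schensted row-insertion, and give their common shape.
P = [1, 2, 4, 5, 6, 9] / [3, 8] / [7];  Q = [1, 2, 5, 7, 8, 9] / [3, 6] / [4];  common shape = (6, 2, 1)

Row-insert the values π_1, π_2, … into P one at a time, bumping the leftmost entry strictly greater than the inserted value down to the next row. The recording tableau Q records, in position (i, j), the step at which that cell was added to P.
  Insert 1 (step 1): P = [1];  Q = [1]
  Insert 7 (step 2): P = [1, 7];  Q = [1, 2]
  Insert 3 (step 3): P = [1, 3] / [7];  Q = [1, 2] / [3]
  Insert 2 (step 4): P = [1, 2] / [3] / [7];  Q = [1, 2] / [3] / [4]
  Insert 8 (step 5): P = [1, 2, 8] / [3] / [7];  Q = [1, 2, 5] / [3] / [4]
  Insert 4 (step 6): P = [1, 2, 4] / [3, 8] / [7];  Q = [1, 2, 5] / [3, 6] / [4]
  Insert 5 (step 7): P = [1, 2, 4, 5] / [3, 8] / [7];  Q = [1, 2, 5, 7] / [3, 6] / [4]
  Insert 6 (step 8): P = [1, 2, 4, 5, 6] / [3, 8] / [7];  Q = [1, 2, 5, 7, 8] / [3, 6] / [4]
  Insert 9 (step 9): P = [1, 2, 4, 5, 6, 9] / [3, 8] / [7];  Q = [1, 2, 5, 7, 8, 9] / [3, 6] / [4]
Final shape: (6, 2, 1).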